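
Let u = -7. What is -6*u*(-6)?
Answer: -252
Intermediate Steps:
-6*u*(-6) = -6*(-7)*(-6) = 42*(-6) = -252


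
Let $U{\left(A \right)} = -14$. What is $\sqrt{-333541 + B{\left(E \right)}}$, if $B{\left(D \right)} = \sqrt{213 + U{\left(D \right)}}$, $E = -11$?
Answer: $\sqrt{-333541 + \sqrt{199}} \approx 577.52 i$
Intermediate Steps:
$B{\left(D \right)} = \sqrt{199}$ ($B{\left(D \right)} = \sqrt{213 - 14} = \sqrt{199}$)
$\sqrt{-333541 + B{\left(E \right)}} = \sqrt{-333541 + \sqrt{199}}$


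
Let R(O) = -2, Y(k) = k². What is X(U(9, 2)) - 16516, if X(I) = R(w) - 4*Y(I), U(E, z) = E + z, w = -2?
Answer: -17002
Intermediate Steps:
X(I) = -2 - 4*I²
X(U(9, 2)) - 16516 = (-2 - 4*(9 + 2)²) - 16516 = (-2 - 4*11²) - 16516 = (-2 - 4*121) - 16516 = (-2 - 484) - 16516 = -486 - 16516 = -17002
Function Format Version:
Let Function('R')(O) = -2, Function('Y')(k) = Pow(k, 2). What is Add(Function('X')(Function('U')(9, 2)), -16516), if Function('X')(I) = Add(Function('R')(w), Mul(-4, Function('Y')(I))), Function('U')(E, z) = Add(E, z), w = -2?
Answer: -17002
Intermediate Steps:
Function('X')(I) = Add(-2, Mul(-4, Pow(I, 2)))
Add(Function('X')(Function('U')(9, 2)), -16516) = Add(Add(-2, Mul(-4, Pow(Add(9, 2), 2))), -16516) = Add(Add(-2, Mul(-4, Pow(11, 2))), -16516) = Add(Add(-2, Mul(-4, 121)), -16516) = Add(Add(-2, -484), -16516) = Add(-486, -16516) = -17002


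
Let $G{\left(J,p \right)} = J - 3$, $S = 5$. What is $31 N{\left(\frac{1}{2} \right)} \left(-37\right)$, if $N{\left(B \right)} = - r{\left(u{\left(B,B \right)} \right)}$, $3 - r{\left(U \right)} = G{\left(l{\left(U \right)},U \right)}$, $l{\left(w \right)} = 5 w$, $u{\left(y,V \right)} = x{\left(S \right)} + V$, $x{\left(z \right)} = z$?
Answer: $- \frac{49321}{2} \approx -24661.0$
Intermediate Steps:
$u{\left(y,V \right)} = 5 + V$
$G{\left(J,p \right)} = -3 + J$
$r{\left(U \right)} = 6 - 5 U$ ($r{\left(U \right)} = 3 - \left(-3 + 5 U\right) = 6 - 5 U$)
$N{\left(B \right)} = 19 + 5 B$ ($N{\left(B \right)} = - (6 - 5 \left(5 + B\right)) = - (6 - \left(25 + 5 B\right)) = - (-19 - 5 B) = 19 + 5 B$)
$31 N{\left(\frac{1}{2} \right)} \left(-37\right) = 31 \left(19 + \frac{5}{2}\right) \left(-37\right) = 31 \cdot \frac{43}{2} \left(-37\right) = \frac{1333}{2} \left(-37\right) = - \frac{49321}{2}$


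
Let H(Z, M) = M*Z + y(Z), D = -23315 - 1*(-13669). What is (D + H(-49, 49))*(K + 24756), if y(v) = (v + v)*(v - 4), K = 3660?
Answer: -194734848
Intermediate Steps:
y(v) = 2*v*(-4 + v) (y(v) = (2*v)*(-4 + v) = 2*v*(-4 + v))
D = -9646 (D = -23315 + 13669 = -9646)
H(Z, M) = M*Z + 2*Z*(-4 + Z)
(D + H(-49, 49))*(K + 24756) = (-9646 - 49*(-8 + 49 + 2*(-49)))*(3660 + 24756) = (-9646 - 49*(-8 + 49 - 98))*28416 = (-9646 - 49*(-57))*28416 = (-9646 + 2793)*28416 = -6853*28416 = -194734848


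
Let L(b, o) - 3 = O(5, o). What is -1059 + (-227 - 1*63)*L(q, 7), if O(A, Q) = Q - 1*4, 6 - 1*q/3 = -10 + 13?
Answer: -2799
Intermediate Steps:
q = 9 (q = 18 - 3*(-10 + 13) = 18 - 3*3 = 18 - 9 = 9)
O(A, Q) = -4 + Q (O(A, Q) = Q - 4 = -4 + Q)
L(b, o) = -1 + o (L(b, o) = 3 + (-4 + o) = -1 + o)
-1059 + (-227 - 1*63)*L(q, 7) = -1059 + (-227 - 1*63)*(-1 + 7) = -1059 + (-227 - 63)*6 = -1059 - 290*6 = -1059 - 1740 = -2799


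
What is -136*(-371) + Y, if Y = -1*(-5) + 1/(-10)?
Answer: 504609/10 ≈ 50461.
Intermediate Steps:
Y = 49/10 (Y = 5 - ⅒ = 49/10 ≈ 4.9000)
-136*(-371) + Y = -136*(-371) + 49/10 = 50456 + 49/10 = 504609/10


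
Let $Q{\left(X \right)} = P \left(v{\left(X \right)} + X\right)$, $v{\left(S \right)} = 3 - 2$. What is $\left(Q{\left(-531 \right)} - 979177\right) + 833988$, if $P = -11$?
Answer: $-139359$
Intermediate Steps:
$v{\left(S \right)} = 1$
$Q{\left(X \right)} = -11 - 11 X$ ($Q{\left(X \right)} = - 11 \left(1 + X\right) = -11 - 11 X$)
$\left(Q{\left(-531 \right)} - 979177\right) + 833988 = \left(\left(-11 - -5841\right) - 979177\right) + 833988 = \left(\left(-11 + 5841\right) - 979177\right) + 833988 = \left(5830 - 979177\right) + 833988 = -973347 + 833988 = -139359$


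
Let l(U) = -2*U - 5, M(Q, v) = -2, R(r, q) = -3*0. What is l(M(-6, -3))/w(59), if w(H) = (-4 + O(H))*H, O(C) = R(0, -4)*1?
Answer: 1/236 ≈ 0.0042373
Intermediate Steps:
R(r, q) = 0
O(C) = 0 (O(C) = 0*1 = 0)
w(H) = -4*H (w(H) = (-4 + 0)*H = -4*H)
l(U) = -5 - 2*U
l(M(-6, -3))/w(59) = (-5 - 2*(-2))/((-4*59)) = (-5 + 4)/(-236) = -1*(-1/236) = 1/236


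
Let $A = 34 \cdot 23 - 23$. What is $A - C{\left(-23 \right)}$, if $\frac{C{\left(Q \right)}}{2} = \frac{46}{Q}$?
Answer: $763$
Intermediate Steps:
$C{\left(Q \right)} = \frac{92}{Q}$ ($C{\left(Q \right)} = 2 \frac{46}{Q} = \frac{92}{Q}$)
$A = 759$ ($A = 782 - 23 = 759$)
$A - C{\left(-23 \right)} = 759 - \frac{92}{-23} = 759 - 92 \left(- \frac{1}{23}\right) = 759 - -4 = 759 + 4 = 763$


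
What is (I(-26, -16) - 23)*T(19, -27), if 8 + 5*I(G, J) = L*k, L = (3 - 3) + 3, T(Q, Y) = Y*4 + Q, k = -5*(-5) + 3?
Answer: 3471/5 ≈ 694.20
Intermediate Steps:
k = 28 (k = 25 + 3 = 28)
T(Q, Y) = Q + 4*Y (T(Q, Y) = 4*Y + Q = Q + 4*Y)
L = 3 (L = 0 + 3 = 3)
I(G, J) = 76/5 (I(G, J) = -8/5 + (3*28)/5 = -8/5 + (⅕)*84 = -8/5 + 84/5 = 76/5)
(I(-26, -16) - 23)*T(19, -27) = (76/5 - 23)*(19 + 4*(-27)) = -39*(19 - 108)/5 = -39/5*(-89) = 3471/5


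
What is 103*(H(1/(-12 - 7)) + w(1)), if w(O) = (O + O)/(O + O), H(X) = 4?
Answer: 515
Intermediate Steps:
w(O) = 1 (w(O) = (2*O)/((2*O)) = (2*O)*(1/(2*O)) = 1)
103*(H(1/(-12 - 7)) + w(1)) = 103*(4 + 1) = 103*5 = 515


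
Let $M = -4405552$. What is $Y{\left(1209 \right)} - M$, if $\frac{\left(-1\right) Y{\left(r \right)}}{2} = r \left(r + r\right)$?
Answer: $-1441172$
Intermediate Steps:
$Y{\left(r \right)} = - 4 r^{2}$ ($Y{\left(r \right)} = - 2 r \left(r + r\right) = - 2 r 2 r = - 2 \cdot 2 r^{2} = - 4 r^{2}$)
$Y{\left(1209 \right)} - M = - 4 \cdot 1209^{2} - -4405552 = \left(-4\right) 1461681 + 4405552 = -5846724 + 4405552 = -1441172$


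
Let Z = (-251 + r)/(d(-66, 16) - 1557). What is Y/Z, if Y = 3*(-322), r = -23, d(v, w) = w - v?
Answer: -712425/137 ≈ -5200.2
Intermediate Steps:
Z = 274/1475 (Z = (-251 - 23)/((16 - 1*(-66)) - 1557) = -274/((16 + 66) - 1557) = -274/(82 - 1557) = -274/(-1475) = -274*(-1/1475) = 274/1475 ≈ 0.18576)
Y = -966
Y/Z = -966/274/1475 = -966*1475/274 = -712425/137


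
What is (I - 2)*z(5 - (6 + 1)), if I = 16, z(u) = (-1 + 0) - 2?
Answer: -42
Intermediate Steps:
z(u) = -3 (z(u) = -1 - 2 = -3)
(I - 2)*z(5 - (6 + 1)) = (16 - 2)*(-3) = 14*(-3) = -42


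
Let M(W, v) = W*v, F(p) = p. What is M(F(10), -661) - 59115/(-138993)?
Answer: -306228205/46331 ≈ -6609.6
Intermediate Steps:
M(F(10), -661) - 59115/(-138993) = 10*(-661) - 59115/(-138993) = -6610 - 59115*(-1/138993) = -6610 + 19705/46331 = -306228205/46331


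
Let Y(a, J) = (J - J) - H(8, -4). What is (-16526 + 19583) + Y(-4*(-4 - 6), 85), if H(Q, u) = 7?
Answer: 3050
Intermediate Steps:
Y(a, J) = -7 (Y(a, J) = (J - J) - 1*7 = 0 - 7 = -7)
(-16526 + 19583) + Y(-4*(-4 - 6), 85) = (-16526 + 19583) - 7 = 3057 - 7 = 3050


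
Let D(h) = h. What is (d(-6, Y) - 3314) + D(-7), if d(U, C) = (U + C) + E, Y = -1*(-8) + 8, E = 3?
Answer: -3308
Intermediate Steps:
Y = 16 (Y = 8 + 8 = 16)
d(U, C) = 3 + C + U (d(U, C) = (U + C) + 3 = (C + U) + 3 = 3 + C + U)
(d(-6, Y) - 3314) + D(-7) = ((3 + 16 - 6) - 3314) - 7 = (13 - 3314) - 7 = -3301 - 7 = -3308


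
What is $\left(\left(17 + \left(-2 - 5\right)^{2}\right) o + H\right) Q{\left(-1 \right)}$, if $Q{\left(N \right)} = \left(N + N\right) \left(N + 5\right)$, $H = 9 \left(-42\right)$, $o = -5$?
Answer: $5664$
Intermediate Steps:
$H = -378$
$Q{\left(N \right)} = 2 N \left(5 + N\right)$
$\left(\left(17 + \left(-2 - 5\right)^{2}\right) o + H\right) Q{\left(-1 \right)} = \left(\left(17 + \left(-2 - 5\right)^{2}\right) \left(-5\right) - 378\right) 2 \left(-1\right) \left(5 - 1\right) = \left(\left(17 + \left(-7\right)^{2}\right) \left(-5\right) - 378\right) 2 \left(-1\right) 4 = \left(\left(17 + 49\right) \left(-5\right) - 378\right) \left(-8\right) = \left(66 \left(-5\right) - 378\right) \left(-8\right) = \left(-330 - 378\right) \left(-8\right) = \left(-708\right) \left(-8\right) = 5664$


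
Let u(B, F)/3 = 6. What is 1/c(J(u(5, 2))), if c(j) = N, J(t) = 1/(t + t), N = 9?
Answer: ⅑ ≈ 0.11111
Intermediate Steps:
u(B, F) = 18 (u(B, F) = 3*6 = 18)
J(t) = 1/(2*t)
c(j) = 9
1/c(J(u(5, 2))) = 1/9 = ⅑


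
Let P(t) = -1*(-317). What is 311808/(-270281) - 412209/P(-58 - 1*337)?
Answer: -111511103865/85679077 ≈ -1301.5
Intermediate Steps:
P(t) = 317
311808/(-270281) - 412209/P(-58 - 1*337) = 311808/(-270281) - 412209/317 = 311808*(-1/270281) - 412209*1/317 = -311808/270281 - 412209/317 = -111511103865/85679077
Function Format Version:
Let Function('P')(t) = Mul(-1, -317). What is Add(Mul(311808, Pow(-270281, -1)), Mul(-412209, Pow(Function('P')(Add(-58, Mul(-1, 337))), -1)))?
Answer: Rational(-111511103865, 85679077) ≈ -1301.5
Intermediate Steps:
Function('P')(t) = 317
Add(Mul(311808, Pow(-270281, -1)), Mul(-412209, Pow(Function('P')(Add(-58, Mul(-1, 337))), -1))) = Add(Mul(311808, Pow(-270281, -1)), Mul(-412209, Pow(317, -1))) = Add(Mul(311808, Rational(-1, 270281)), Mul(-412209, Rational(1, 317))) = Add(Rational(-311808, 270281), Rational(-412209, 317)) = Rational(-111511103865, 85679077)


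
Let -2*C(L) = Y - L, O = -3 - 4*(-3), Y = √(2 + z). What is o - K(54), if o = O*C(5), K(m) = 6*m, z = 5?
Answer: -603/2 - 9*√7/2 ≈ -313.41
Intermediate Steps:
Y = √7 (Y = √(2 + 5) = √7 ≈ 2.6458)
O = 9 (O = -3 + 12 = 9)
C(L) = L/2 - √7/2 (C(L) = -(√7 - L)/2 = L/2 - √7/2)
o = 45/2 - 9*√7/2 (o = 9*((½)*5 - √7/2) = 9*(5/2 - √7/2) = 45/2 - 9*√7/2 ≈ 10.594)
o - K(54) = (45/2 - 9*√7/2) - 6*54 = (45/2 - 9*√7/2) - 1*324 = (45/2 - 9*√7/2) - 324 = -603/2 - 9*√7/2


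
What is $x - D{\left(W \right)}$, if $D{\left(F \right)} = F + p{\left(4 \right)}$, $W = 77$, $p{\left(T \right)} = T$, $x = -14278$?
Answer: $-14359$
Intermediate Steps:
$D{\left(F \right)} = 4 + F$ ($D{\left(F \right)} = F + 4 = 4 + F$)
$x - D{\left(W \right)} = -14278 - \left(4 + 77\right) = -14278 - 81 = -14359$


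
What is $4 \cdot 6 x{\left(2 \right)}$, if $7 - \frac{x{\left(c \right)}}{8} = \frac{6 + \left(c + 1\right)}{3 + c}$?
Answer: $\frac{4992}{5} \approx 998.4$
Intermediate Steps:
$x{\left(c \right)} = 56 - \frac{8 \left(7 + c\right)}{3 + c}$ ($x{\left(c \right)} = 56 - 8 \frac{6 + \left(c + 1\right)}{3 + c} = 56 - 8 \frac{6 + \left(1 + c\right)}{3 + c} = 56 - 8 \frac{7 + c}{3 + c} = 56 - \frac{8 \left(7 + c\right)}{3 + c}$)
$4 \cdot 6 x{\left(2 \right)} = 4 \cdot 6 \frac{16 \left(7 + 3 \cdot 2\right)}{3 + 2} = 24 \frac{16 \left(7 + 6\right)}{5} = 24 \cdot 16 \cdot \frac{1}{5} \cdot 13 = 24 \cdot \frac{208}{5} = \frac{4992}{5}$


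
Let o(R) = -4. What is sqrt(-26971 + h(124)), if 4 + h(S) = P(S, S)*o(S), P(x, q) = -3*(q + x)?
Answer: I*sqrt(23999) ≈ 154.92*I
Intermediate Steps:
P(x, q) = -3*q - 3*x
h(S) = -4 + 24*S (h(S) = -4 + (-3*S - 3*S)*(-4) = -4 - 6*S*(-4) = -4 + 24*S)
sqrt(-26971 + h(124)) = sqrt(-26971 + (-4 + 24*124)) = sqrt(-26971 + (-4 + 2976)) = sqrt(-26971 + 2972) = sqrt(-23999) = I*sqrt(23999)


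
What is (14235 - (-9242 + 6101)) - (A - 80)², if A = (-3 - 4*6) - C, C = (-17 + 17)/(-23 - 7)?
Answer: 5927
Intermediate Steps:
C = 0 (C = 0/(-30) = 0*(-1/30) = 0)
A = -27 (A = (-3 - 4*6) - 1*0 = (-3 - 24) + 0 = -27 + 0 = -27)
(14235 - (-9242 + 6101)) - (A - 80)² = (14235 - (-9242 + 6101)) - (-27 - 80)² = (14235 - 1*(-3141)) - 1*(-107)² = (14235 + 3141) - 1*11449 = 17376 - 11449 = 5927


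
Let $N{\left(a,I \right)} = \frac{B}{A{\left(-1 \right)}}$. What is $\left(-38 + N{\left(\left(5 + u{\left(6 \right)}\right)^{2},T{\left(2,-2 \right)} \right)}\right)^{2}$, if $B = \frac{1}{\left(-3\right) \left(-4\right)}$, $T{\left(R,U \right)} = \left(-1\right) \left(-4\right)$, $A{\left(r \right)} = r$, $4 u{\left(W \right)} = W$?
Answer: $\frac{208849}{144} \approx 1450.3$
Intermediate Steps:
$u{\left(W \right)} = \frac{W}{4}$
$T{\left(R,U \right)} = 4$
$B = \frac{1}{12} \approx 0.083333$
$N{\left(a,I \right)} = - \frac{1}{12}$ ($N{\left(a,I \right)} = \frac{1}{12 \left(-1\right)} = \frac{1}{12} \left(-1\right) = - \frac{1}{12}$)
$\left(-38 + N{\left(\left(5 + u{\left(6 \right)}\right)^{2},T{\left(2,-2 \right)} \right)}\right)^{2} = \left(-38 - \frac{1}{12}\right)^{2} = \left(- \frac{457}{12}\right)^{2} = \frac{208849}{144}$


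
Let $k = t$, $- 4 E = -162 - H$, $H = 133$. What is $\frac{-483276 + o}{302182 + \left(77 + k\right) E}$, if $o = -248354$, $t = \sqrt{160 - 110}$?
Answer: $- \frac{3603842568360}{1516447510999} + \frac{4316617000 \sqrt{2}}{1516447510999} \approx -2.3725$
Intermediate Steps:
$E = \frac{295}{4}$ ($E = - \frac{-162 - 133}{4} = \left(- \frac{1}{4}\right) \left(-295\right) = \frac{295}{4} \approx 73.75$)
$t = 5 \sqrt{2}$ ($t = \sqrt{50} = 5 \sqrt{2} \approx 7.0711$)
$k = 5 \sqrt{2} \approx 7.0711$
$\frac{-483276 + o}{302182 + \left(77 + k\right) E} = \frac{-483276 - 248354}{302182 + \left(77 + 5 \sqrt{2}\right) \frac{295}{4}} = - \frac{731630}{302182 + \left(\frac{22715}{4} + \frac{1475 \sqrt{2}}{4}\right)} = - \frac{731630}{\frac{1231443}{4} + \frac{1475 \sqrt{2}}{4}}$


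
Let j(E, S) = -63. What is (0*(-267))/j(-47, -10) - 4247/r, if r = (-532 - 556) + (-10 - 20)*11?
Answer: 4247/1418 ≈ 2.9951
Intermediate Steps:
r = -1418 (r = -1088 - 30*11 = -1088 - 330 = -1418)
(0*(-267))/j(-47, -10) - 4247/r = (0*(-267))/(-63) - 4247/(-1418) = 0*(-1/63) - 4247*(-1/1418) = 0 + 4247/1418 = 4247/1418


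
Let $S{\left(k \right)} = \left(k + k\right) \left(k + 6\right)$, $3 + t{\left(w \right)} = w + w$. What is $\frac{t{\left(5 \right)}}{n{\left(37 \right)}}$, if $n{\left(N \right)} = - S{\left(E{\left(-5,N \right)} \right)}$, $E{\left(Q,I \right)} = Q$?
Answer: $\frac{7}{10} \approx 0.7$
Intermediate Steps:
$t{\left(w \right)} = -3 + 2 w$ ($t{\left(w \right)} = -3 + \left(w + w\right) = -3 + 2 w$)
$S{\left(k \right)} = 2 k \left(6 + k\right)$
$n{\left(N \right)} = 10$ ($n{\left(N \right)} = - 2 \left(-5\right) \left(6 - 5\right) = - 2 \left(-5\right) 1 = \left(-1\right) \left(-10\right) = 10$)
$\frac{t{\left(5 \right)}}{n{\left(37 \right)}} = \frac{-3 + 2 \cdot 5}{10} = \left(-3 + 10\right) \frac{1}{10} = 7 \cdot \frac{1}{10} = \frac{7}{10}$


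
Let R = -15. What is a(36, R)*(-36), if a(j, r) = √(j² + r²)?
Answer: -1404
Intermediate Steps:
a(36, R)*(-36) = √(36² + (-15)²)*(-36) = √(1296 + 225)*(-36) = √1521*(-36) = 39*(-36) = -1404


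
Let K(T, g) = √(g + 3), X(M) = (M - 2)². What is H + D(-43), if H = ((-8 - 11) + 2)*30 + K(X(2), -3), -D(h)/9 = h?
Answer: -123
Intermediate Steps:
X(M) = (-2 + M)²
D(h) = -9*h
K(T, g) = √(3 + g)
H = -510 (H = ((-8 - 11) + 2)*30 + √(3 - 3) = (-19 + 2)*30 + √0 = -17*30 + 0 = -510 + 0 = -510)
H + D(-43) = -510 - 9*(-43) = -510 + 387 = -123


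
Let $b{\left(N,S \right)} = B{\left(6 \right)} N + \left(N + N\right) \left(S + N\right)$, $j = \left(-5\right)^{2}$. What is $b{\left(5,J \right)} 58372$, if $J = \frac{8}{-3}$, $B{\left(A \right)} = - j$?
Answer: $- \frac{17803460}{3} \approx -5.9345 \cdot 10^{6}$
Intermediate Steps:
$j = 25$
$B{\left(A \right)} = -25$ ($B{\left(A \right)} = \left(-1\right) 25 = -25$)
$J = - \frac{8}{3}$ ($J = 8 \left(- \frac{1}{3}\right) = - \frac{8}{3} \approx -2.6667$)
$b{\left(N,S \right)} = - 25 N + 2 N \left(N + S\right)$ ($b{\left(N,S \right)} = - 25 N + \left(N + N\right) \left(S + N\right) = - 25 N + 2 N \left(N + S\right)$)
$b{\left(5,J \right)} 58372 = 5 \left(-25 + 2 \cdot 5 + 2 \left(- \frac{8}{3}\right)\right) 58372 = 5 \left(-25 + 10 - \frac{16}{3}\right) 58372 = 5 \left(- \frac{61}{3}\right) 58372 = \left(- \frac{305}{3}\right) 58372 = - \frac{17803460}{3}$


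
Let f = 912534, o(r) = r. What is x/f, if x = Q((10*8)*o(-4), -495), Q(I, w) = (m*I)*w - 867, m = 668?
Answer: 35270111/304178 ≈ 115.95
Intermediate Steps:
Q(I, w) = -867 + 668*I*w (Q(I, w) = (668*I)*w - 867 = 668*I*w - 867 = -867 + 668*I*w)
x = 105810333 (x = -867 + 668*((10*8)*(-4))*(-495) = -867 + 668*(80*(-4))*(-495) = -867 + 668*(-320)*(-495) = -867 + 105811200 = 105810333)
x/f = 105810333/912534 = 105810333*(1/912534) = 35270111/304178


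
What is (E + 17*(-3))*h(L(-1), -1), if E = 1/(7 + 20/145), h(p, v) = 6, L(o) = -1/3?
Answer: -21056/69 ≈ -305.16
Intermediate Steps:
L(o) = -⅓ (L(o) = -1*⅓ = -⅓)
E = 29/207 (E = 1/(7 + 20*(1/145)) = 1/(7 + 4/29) = 1/(207/29) = 29/207 ≈ 0.14010)
(E + 17*(-3))*h(L(-1), -1) = (29/207 + 17*(-3))*6 = (29/207 - 51)*6 = -10528/207*6 = -21056/69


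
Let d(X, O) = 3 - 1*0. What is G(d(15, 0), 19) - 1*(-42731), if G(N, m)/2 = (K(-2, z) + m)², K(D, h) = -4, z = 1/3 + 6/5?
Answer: 43181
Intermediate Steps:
z = 23/15 (z = 1*(⅓) + 6*(⅕) = ⅓ + 6/5 = 23/15 ≈ 1.5333)
d(X, O) = 3 (d(X, O) = 3 + 0 = 3)
G(N, m) = 2*(-4 + m)²
G(d(15, 0), 19) - 1*(-42731) = 2*(-4 + 19)² - 1*(-42731) = 2*15² + 42731 = 2*225 + 42731 = 450 + 42731 = 43181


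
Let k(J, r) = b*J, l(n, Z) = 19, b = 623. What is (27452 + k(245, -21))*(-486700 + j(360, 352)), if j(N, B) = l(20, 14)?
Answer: -87644921247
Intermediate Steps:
k(J, r) = 623*J
j(N, B) = 19
(27452 + k(245, -21))*(-486700 + j(360, 352)) = (27452 + 623*245)*(-486700 + 19) = (27452 + 152635)*(-486681) = 180087*(-486681) = -87644921247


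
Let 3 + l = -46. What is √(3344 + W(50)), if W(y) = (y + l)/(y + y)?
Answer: √334401/10 ≈ 57.827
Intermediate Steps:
l = -49 (l = -3 - 46 = -49)
W(y) = (-49 + y)/(2*y) (W(y) = (y - 49)/(y + y) = (-49 + y)/((2*y)) = (-49 + y)*(1/(2*y)) = (-49 + y)/(2*y))
√(3344 + W(50)) = √(3344 + (½)*(-49 + 50)/50) = √(3344 + (½)*(1/50)*1) = √(3344 + 1/100) = √(334401/100) = √334401/10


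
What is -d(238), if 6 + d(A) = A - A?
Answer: 6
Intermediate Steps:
d(A) = -6 (d(A) = -6 + (A - A) = -6 + 0 = -6)
-d(238) = -1*(-6) = 6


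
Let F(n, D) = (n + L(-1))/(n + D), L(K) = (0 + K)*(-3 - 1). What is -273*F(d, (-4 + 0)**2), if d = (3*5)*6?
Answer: -12831/53 ≈ -242.09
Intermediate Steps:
L(K) = -4*K (L(K) = K*(-4) = -4*K)
d = 90 (d = 15*6 = 90)
F(n, D) = (4 + n)/(D + n) (F(n, D) = (n - 4*(-1))/(n + D) = (n + 4)/(D + n) = (4 + n)/(D + n))
-273*F(d, (-4 + 0)**2) = -273*(4 + 90)/((-4 + 0)**2 + 90) = -273*94/((-4)**2 + 90) = -273*94/(16 + 90) = -273*94/106 = -273*47/53 = -12831/53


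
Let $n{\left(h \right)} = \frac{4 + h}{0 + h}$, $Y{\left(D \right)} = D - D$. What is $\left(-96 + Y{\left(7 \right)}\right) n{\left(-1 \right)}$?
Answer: $288$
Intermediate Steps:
$Y{\left(D \right)} = 0$
$n{\left(h \right)} = \frac{4 + h}{h}$
$\left(-96 + Y{\left(7 \right)}\right) n{\left(-1 \right)} = \left(-96 + 0\right) \frac{4 - 1}{-1} = - 96 \left(\left(-1\right) 3\right) = \left(-96\right) \left(-3\right) = 288$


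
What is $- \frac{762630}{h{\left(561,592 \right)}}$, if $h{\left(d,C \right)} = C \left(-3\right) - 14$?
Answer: $\frac{76263}{179} \approx 426.05$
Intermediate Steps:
$h{\left(d,C \right)} = -14 - 3 C$ ($h{\left(d,C \right)} = - 3 C - 14 = -14 - 3 C$)
$- \frac{762630}{h{\left(561,592 \right)}} = - \frac{762630}{-14 - 1776} = - \frac{762630}{-1790} = \left(-762630\right) \left(- \frac{1}{1790}\right) = \frac{76263}{179}$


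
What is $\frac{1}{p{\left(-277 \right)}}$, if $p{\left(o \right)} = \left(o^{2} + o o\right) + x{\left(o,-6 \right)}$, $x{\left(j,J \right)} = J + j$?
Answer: $\frac{1}{153175} \approx 6.5285 \cdot 10^{-6}$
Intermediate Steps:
$p{\left(o \right)} = -6 + o + 2 o^{2}$ ($p{\left(o \right)} = \left(o^{2} + o o\right) + \left(-6 + o\right) = \left(o^{2} + o^{2}\right) + \left(-6 + o\right) = 2 o^{2} + \left(-6 + o\right) = -6 + o + 2 o^{2}$)
$\frac{1}{p{\left(-277 \right)}} = \frac{1}{-6 - 277 + 2 \left(-277\right)^{2}} = \frac{1}{-6 - 277 + 2 \cdot 76729} = \frac{1}{-6 - 277 + 153458} = \frac{1}{153175}$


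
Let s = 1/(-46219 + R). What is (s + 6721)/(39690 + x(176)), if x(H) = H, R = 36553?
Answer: 64965185/385344756 ≈ 0.16859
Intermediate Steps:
s = -1/9666 (s = 1/(-46219 + 36553) = 1/(-9666) = -1/9666 ≈ -0.00010346)
(s + 6721)/(39690 + x(176)) = (-1/9666 + 6721)/(39690 + 176) = (64965185/9666)/39866 = (64965185/9666)*(1/39866) = 64965185/385344756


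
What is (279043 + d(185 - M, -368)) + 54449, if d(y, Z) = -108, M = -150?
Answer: 333384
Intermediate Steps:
(279043 + d(185 - M, -368)) + 54449 = (279043 - 108) + 54449 = 278935 + 54449 = 333384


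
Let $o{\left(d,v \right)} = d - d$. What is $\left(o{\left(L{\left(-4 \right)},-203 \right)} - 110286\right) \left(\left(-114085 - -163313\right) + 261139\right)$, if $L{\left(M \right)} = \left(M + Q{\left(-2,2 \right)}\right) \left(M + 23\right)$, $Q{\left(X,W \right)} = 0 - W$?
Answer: $-34229134962$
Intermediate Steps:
$Q{\left(X,W \right)} = - W$
$L{\left(M \right)} = \left(-2 + M\right) \left(23 + M\right)$ ($L{\left(M \right)} = \left(M - 2\right) \left(M + 23\right) = \left(M - 2\right) \left(23 + M\right) = \left(-2 + M\right) \left(23 + M\right)$)
$o{\left(d,v \right)} = 0$
$\left(o{\left(L{\left(-4 \right)},-203 \right)} - 110286\right) \left(\left(-114085 - -163313\right) + 261139\right) = \left(0 - 110286\right) \left(\left(-114085 - -163313\right) + 261139\right) = - 110286 \left(\left(-114085 + 163313\right) + 261139\right) = - 110286 \left(49228 + 261139\right) = \left(-110286\right) 310367 = -34229134962$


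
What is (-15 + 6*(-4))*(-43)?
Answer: 1677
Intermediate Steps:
(-15 + 6*(-4))*(-43) = (-15 - 24)*(-43) = -39*(-43) = 1677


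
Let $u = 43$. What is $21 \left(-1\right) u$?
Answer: $-903$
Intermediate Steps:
$21 \left(-1\right) u = 21 \left(-1\right) 43 = \left(-21\right) 43 = -903$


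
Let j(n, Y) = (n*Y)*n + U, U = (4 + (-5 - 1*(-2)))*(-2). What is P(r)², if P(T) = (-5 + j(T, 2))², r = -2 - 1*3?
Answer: 3418801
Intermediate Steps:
U = -2 (U = (4 + (-5 + 2))*(-2) = (4 - 3)*(-2) = 1*(-2) = -2)
j(n, Y) = -2 + Y*n² (j(n, Y) = (n*Y)*n - 2 = (Y*n)*n - 2 = Y*n² - 2 = -2 + Y*n²)
r = -5 (r = -2 - 3 = -5)
P(T) = (-7 + 2*T²)² (P(T) = (-5 + (-2 + 2*T²))² = (-7 + 2*T²)²)
P(r)² = ((-7 + 2*(-5)²)²)² = ((-7 + 2*25)²)² = ((-7 + 50)²)² = (43²)² = 1849² = 3418801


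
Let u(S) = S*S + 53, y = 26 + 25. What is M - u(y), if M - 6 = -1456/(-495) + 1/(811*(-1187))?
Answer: -1260410661223/476515215 ≈ -2645.1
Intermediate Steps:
y = 51
u(S) = 53 + S**2 (u(S) = S**2 + 53 = 53 + S**2)
M = 4260719387/476515215 (M = 6 + (-1456/(-495) + 1/(811*(-1187))) = 6 + (-1456*(-1/495) + (1/811)*(-1/1187)) = 6 + (1456/495 - 1/962657) = 6 + 1401628097/476515215 = 4260719387/476515215 ≈ 8.9414)
M - u(y) = 4260719387/476515215 - (53 + 51**2) = 4260719387/476515215 - (53 + 2601) = 4260719387/476515215 - 1*2654 = 4260719387/476515215 - 2654 = -1260410661223/476515215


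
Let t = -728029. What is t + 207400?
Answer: -520629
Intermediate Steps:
t + 207400 = -728029 + 207400 = -520629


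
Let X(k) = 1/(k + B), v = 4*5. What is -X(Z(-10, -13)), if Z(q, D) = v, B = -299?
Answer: 1/279 ≈ 0.0035842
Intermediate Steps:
v = 20
Z(q, D) = 20
X(k) = 1/(-299 + k) (X(k) = 1/(k - 299) = 1/(-299 + k))
-X(Z(-10, -13)) = -1/(-299 + 20) = -1/(-279) = -1*(-1/279) = 1/279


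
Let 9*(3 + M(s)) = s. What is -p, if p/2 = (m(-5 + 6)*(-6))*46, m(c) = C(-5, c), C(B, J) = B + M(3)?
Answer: -4232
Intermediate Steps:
M(s) = -3 + s/9
C(B, J) = -8/3 + B (C(B, J) = B + (-3 + (⅑)*3) = B + (-3 + ⅓) = B - 8/3 = -8/3 + B)
m(c) = -23/3 (m(c) = -8/3 - 5 = -23/3)
p = 4232 (p = 2*(-23/3*(-6)*46) = 2*(46*46) = 2*2116 = 4232)
-p = -1*4232 = -4232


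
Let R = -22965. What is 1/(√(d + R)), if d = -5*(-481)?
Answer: -I*√1285/5140 ≈ -0.0069741*I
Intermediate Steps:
d = 2405
1/(√(d + R)) = 1/(√(2405 - 22965)) = 1/(√(-20560)) = 1/(4*I*√1285) = -I*√1285/5140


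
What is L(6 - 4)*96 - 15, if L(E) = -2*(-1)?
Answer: 177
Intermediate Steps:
L(E) = 2
L(6 - 4)*96 - 15 = 2*96 - 15 = 192 - 15 = 177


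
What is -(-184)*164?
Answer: 30176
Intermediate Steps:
-(-184)*164 = -1*(-30176) = 30176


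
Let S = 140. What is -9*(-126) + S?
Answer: 1274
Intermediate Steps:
-9*(-126) + S = -9*(-126) + 140 = 1134 + 140 = 1274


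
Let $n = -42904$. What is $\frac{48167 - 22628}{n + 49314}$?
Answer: $\frac{25539}{6410} \approx 3.9842$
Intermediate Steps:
$\frac{48167 - 22628}{n + 49314} = \frac{48167 - 22628}{-42904 + 49314} = \frac{25539}{6410}$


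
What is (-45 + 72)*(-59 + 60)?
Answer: 27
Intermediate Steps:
(-45 + 72)*(-59 + 60) = 27*1 = 27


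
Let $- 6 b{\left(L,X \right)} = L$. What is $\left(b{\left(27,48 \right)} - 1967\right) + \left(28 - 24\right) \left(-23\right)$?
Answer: $- \frac{4127}{2} \approx -2063.5$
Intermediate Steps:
$b{\left(L,X \right)} = - \frac{L}{6}$
$\left(b{\left(27,48 \right)} - 1967\right) + \left(28 - 24\right) \left(-23\right) = \left(\left(- \frac{1}{6}\right) 27 - 1967\right) + \left(28 - 24\right) \left(-23\right) = \left(- \frac{9}{2} - 1967\right) + 4 \left(-23\right) = - \frac{3943}{2} - 92 = - \frac{4127}{2}$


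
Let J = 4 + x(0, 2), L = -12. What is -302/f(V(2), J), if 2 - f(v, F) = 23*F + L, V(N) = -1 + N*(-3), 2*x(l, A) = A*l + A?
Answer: 302/101 ≈ 2.9901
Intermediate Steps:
x(l, A) = A/2 + A*l/2 (x(l, A) = (A*l + A)/2 = (A + A*l)/2 = A/2 + A*l/2)
J = 5 (J = 4 + (½)*2*(1 + 0) = 4 + (½)*2*1 = 4 + 1 = 5)
V(N) = -1 - 3*N
f(v, F) = 14 - 23*F (f(v, F) = 2 - (23*F - 12) = 2 - (-12 + 23*F) = 2 + (12 - 23*F) = 14 - 23*F)
-302/f(V(2), J) = -302/(14 - 23*5) = -302/(14 - 115) = -302/(-101) = -302*(-1/101) = 302/101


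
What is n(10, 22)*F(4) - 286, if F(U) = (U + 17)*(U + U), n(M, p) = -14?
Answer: -2638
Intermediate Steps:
F(U) = 2*U*(17 + U) (F(U) = (17 + U)*(2*U) = 2*U*(17 + U))
n(10, 22)*F(4) - 286 = -28*4*(17 + 4) - 286 = -28*4*21 - 286 = -14*168 - 286 = -2352 - 286 = -2638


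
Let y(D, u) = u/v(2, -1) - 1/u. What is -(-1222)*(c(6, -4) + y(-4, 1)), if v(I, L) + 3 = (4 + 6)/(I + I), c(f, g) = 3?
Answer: 0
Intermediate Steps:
v(I, L) = -3 + 5/I (v(I, L) = -3 + (4 + 6)/(I + I) = -3 + 10/((2*I)) = -3 + 10*(1/(2*I)) = -3 + 5/I)
y(D, u) = -1/u - 2*u (y(D, u) = u/(-3 + 5/2) - 1/u = u/(-½) - 1/u = u*(-2) - 1/u = -2*u - 1/u = -1/u - 2*u)
-(-1222)*(c(6, -4) + y(-4, 1)) = -(-1222)*(3 + (-1/1 - 2*1)) = -(-1222)*(3 + (-1*1 - 2)) = -(-1222)*(3 + (-1 - 2)) = -(-1222)*(3 - 3) = -(-1222)*0 = -26*0 = 0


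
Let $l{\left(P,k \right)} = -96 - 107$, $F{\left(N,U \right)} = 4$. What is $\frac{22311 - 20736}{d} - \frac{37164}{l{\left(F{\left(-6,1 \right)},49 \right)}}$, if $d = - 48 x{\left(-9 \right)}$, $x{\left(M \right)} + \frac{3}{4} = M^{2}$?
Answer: $\frac{15870667}{86884} \approx 182.67$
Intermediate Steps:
$x{\left(M \right)} = - \frac{3}{4} + M^{2}$
$d = -3852$ ($d = - 48 \left(- \frac{3}{4} + \left(-9\right)^{2}\right) = - 48 \left(- \frac{3}{4} + 81\right) = \left(-48\right) \frac{321}{4} = -3852$)
$l{\left(P,k \right)} = -203$
$\frac{22311 - 20736}{d} - \frac{37164}{l{\left(F{\left(-6,1 \right)},49 \right)}} = \frac{22311 - 20736}{-3852} - \frac{37164}{-203} = 1575 \left(- \frac{1}{3852}\right) - - \frac{37164}{203} = - \frac{175}{428} + \frac{37164}{203} = \frac{15870667}{86884}$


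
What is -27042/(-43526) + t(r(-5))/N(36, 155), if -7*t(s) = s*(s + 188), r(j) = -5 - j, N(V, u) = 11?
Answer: 13521/21763 ≈ 0.62128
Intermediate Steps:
t(s) = -s*(188 + s)/7 (t(s) = -s*(s + 188)/7 = -s*(188 + s)/7)
-27042/(-43526) + t(r(-5))/N(36, 155) = -27042/(-43526) - (-5 - 1*(-5))*(188 + (-5 - 1*(-5)))/7/11 = -27042*(-1/43526) - (-5 + 5)*(188 + (-5 + 5))/7*(1/11) = 13521/21763 - 1/7*0*(188 + 0)*(1/11) = 13521/21763 - 1/7*0*188*(1/11) = 13521/21763 + 0*(1/11) = 13521/21763 + 0 = 13521/21763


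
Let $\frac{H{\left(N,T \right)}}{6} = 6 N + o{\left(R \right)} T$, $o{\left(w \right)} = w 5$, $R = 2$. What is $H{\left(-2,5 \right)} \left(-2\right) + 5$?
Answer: $-451$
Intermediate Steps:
$o{\left(w \right)} = 5 w$
$H{\left(N,T \right)} = 36 N + 60 T$ ($H{\left(N,T \right)} = 6 \left(6 N + 5 \cdot 2 T\right) = 6 \left(6 N + 10 T\right) = 36 N + 60 T$)
$H{\left(-2,5 \right)} \left(-2\right) + 5 = \left(36 \left(-2\right) + 60 \cdot 5\right) \left(-2\right) + 5 = \left(-72 + 300\right) \left(-2\right) + 5 = 228 \left(-2\right) + 5 = -456 + 5 = -451$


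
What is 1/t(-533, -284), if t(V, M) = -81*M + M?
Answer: 1/22720 ≈ 4.4014e-5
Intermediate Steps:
t(V, M) = -80*M
1/t(-533, -284) = 1/(-80*(-284)) = 1/22720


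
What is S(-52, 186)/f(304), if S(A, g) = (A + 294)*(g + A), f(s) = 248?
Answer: 8107/62 ≈ 130.76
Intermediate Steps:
S(A, g) = (294 + A)*(A + g)
S(-52, 186)/f(304) = ((-52)² + 294*(-52) + 294*186 - 52*186)/248 = (2704 - 15288 + 54684 - 9672)*(1/248) = 32428*(1/248) = 8107/62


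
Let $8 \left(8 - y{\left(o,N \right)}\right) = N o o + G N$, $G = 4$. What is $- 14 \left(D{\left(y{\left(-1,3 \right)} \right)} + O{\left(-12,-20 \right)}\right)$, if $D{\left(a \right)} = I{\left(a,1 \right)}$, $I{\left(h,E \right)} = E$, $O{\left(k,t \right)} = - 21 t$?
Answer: $-5894$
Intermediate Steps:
$y{\left(o,N \right)} = 8 - \frac{N}{2} - \frac{N o^{2}}{8}$ ($y{\left(o,N \right)} = 8 - \frac{N o o + 4 N}{8} = 8 - \frac{N o^{2} + 4 N}{8} = 8 - \frac{4 N + N o^{2}}{8} = 8 - \left(\frac{N}{2} + \frac{N o^{2}}{8}\right) = 8 - \frac{N}{2} - \frac{N o^{2}}{8}$)
$D{\left(a \right)} = 1$
$- 14 \left(D{\left(y{\left(-1,3 \right)} \right)} + O{\left(-12,-20 \right)}\right) = - 14 \left(1 - -420\right) = - 14 \left(1 + 420\right) = \left(-14\right) 421 = -5894$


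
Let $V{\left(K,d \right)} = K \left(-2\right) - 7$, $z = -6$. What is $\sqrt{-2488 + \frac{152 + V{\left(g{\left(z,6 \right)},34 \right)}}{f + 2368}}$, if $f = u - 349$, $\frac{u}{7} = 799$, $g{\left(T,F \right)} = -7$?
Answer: $\frac{i \sqrt{36039959791}}{3806} \approx 49.88 i$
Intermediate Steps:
$u = 5593$ ($u = 7 \cdot 799 = 5593$)
$V{\left(K,d \right)} = -7 - 2 K$ ($V{\left(K,d \right)} = - 2 K - 7 = -7 - 2 K$)
$f = 5244$ ($f = 5593 - 349 = 5244$)
$\sqrt{-2488 + \frac{152 + V{\left(g{\left(z,6 \right)},34 \right)}}{f + 2368}} = \sqrt{-2488 + \frac{152 - -7}{5244 + 2368}} = \sqrt{-2488 + \frac{152 + \left(-7 + 14\right)}{7612}} = \sqrt{-2488 + \left(152 + 7\right) \frac{1}{7612}} = \sqrt{-2488 + 159 \cdot \frac{1}{7612}} = \sqrt{-2488 + \frac{159}{7612}} = \sqrt{- \frac{18938497}{7612}} = \frac{i \sqrt{36039959791}}{3806}$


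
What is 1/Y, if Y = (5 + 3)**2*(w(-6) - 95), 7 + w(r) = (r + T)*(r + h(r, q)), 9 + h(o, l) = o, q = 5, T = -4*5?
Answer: 1/28416 ≈ 3.5191e-5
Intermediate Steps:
T = -20
h(o, l) = -9 + o
w(r) = -7 + (-20 + r)*(-9 + 2*r) (w(r) = -7 + (r - 20)*(r + (-9 + r)) = -7 + (-20 + r)*(-9 + 2*r))
Y = 28416 (Y = (5 + 3)**2*((173 - 49*(-6) + 2*(-6)**2) - 95) = 8**2*((173 + 294 + 2*36) - 95) = 64*((173 + 294 + 72) - 95) = 64*(539 - 95) = 64*444 = 28416)
1/Y = 1/28416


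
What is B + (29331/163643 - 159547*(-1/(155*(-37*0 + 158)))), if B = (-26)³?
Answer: -70411050556409/4007617070 ≈ -17569.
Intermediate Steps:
B = -17576
B + (29331/163643 - 159547*(-1/(155*(-37*0 + 158)))) = -17576 + (29331/163643 - 159547*(-1/(155*(-37*0 + 158)))) = -17576 + (29331*(1/163643) - 159547*(-1/(155*(0 + 158)))) = -17576 + (29331/163643 - 159547/(158*(-155))) = -17576 + (29331/163643 - 159547/(-24490)) = -17576 + (29331/163643 - 159547*(-1/24490)) = -17576 + (29331/163643 + 159547/24490) = -17576 + 26827065911/4007617070 = -70411050556409/4007617070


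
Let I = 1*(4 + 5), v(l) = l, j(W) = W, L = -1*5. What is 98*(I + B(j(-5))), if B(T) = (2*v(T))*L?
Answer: 5782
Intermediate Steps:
L = -5
B(T) = -10*T (B(T) = (2*T)*(-5) = -10*T)
I = 9 (I = 1*9 = 9)
98*(I + B(j(-5))) = 98*(9 - 10*(-5)) = 98*(9 + 50) = 98*59 = 5782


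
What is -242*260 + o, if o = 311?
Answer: -62609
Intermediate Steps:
-242*260 + o = -242*260 + 311 = -62920 + 311 = -62609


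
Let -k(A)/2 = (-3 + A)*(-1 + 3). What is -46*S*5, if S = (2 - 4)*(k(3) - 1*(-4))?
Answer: 1840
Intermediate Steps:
k(A) = 12 - 4*A (k(A) = -2*(-3 + A)*(-1 + 3) = -2*(-3 + A)*2 = -2*(-6 + 2*A) = 12 - 4*A)
S = -8 (S = (2 - 4)*((12 - 4*3) - 1*(-4)) = -2*((12 - 12) + 4) = -2*(0 + 4) = -2*4 = -8)
-46*S*5 = -46*(-8)*5 = 368*5 = 1840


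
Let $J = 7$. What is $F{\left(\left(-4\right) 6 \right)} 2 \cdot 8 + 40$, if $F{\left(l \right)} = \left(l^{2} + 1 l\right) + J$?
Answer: $8984$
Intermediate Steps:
$F{\left(l \right)} = 7 + l + l^{2}$ ($F{\left(l \right)} = \left(l^{2} + 1 l\right) + 7 = \left(l^{2} + l\right) + 7 = \left(l + l^{2}\right) + 7 = 7 + l + l^{2}$)
$F{\left(\left(-4\right) 6 \right)} 2 \cdot 8 + 40 = \left(7 - 24 + \left(\left(-4\right) 6\right)^{2}\right) 2 \cdot 8 + 40 = \left(7 - 24 + \left(-24\right)^{2}\right) 16 + 40 = \left(7 - 24 + 576\right) 16 + 40 = 559 \cdot 16 + 40 = 8944 + 40 = 8984$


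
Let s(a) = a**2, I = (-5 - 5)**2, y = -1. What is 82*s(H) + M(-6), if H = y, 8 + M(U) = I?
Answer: 174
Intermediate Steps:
I = 100 (I = (-10)**2 = 100)
M(U) = 92 (M(U) = -8 + 100 = 92)
H = -1
82*s(H) + M(-6) = 82*(-1)**2 + 92 = 82*1 + 92 = 82 + 92 = 174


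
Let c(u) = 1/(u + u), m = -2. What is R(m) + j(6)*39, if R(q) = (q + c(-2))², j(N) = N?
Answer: 3825/16 ≈ 239.06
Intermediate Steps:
c(u) = 1/(2*u)
R(q) = (-¼ + q)² (R(q) = (q + (½)/(-2))² = (q + (½)*(-½))² = (q - ¼)² = (-¼ + q)²)
R(m) + j(6)*39 = (-1 + 4*(-2))²/16 + 6*39 = (-1 - 8)²/16 + 234 = (1/16)*(-9)² + 234 = (1/16)*81 + 234 = 81/16 + 234 = 3825/16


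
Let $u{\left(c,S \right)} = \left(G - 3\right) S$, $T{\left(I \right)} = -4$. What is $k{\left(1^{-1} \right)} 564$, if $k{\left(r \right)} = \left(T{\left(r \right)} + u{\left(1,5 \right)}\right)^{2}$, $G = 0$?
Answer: $203604$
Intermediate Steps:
$u{\left(c,S \right)} = - 3 S$ ($u{\left(c,S \right)} = \left(0 - 3\right) S = - 3 S$)
$k{\left(r \right)} = 361$ ($k{\left(r \right)} = \left(-4 - 15\right)^{2} = \left(-19\right)^{2} = 361$)
$k{\left(1^{-1} \right)} 564 = 361 \cdot 564 = 203604$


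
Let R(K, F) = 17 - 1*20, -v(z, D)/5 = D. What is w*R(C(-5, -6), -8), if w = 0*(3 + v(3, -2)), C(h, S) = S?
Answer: 0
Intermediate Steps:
v(z, D) = -5*D
R(K, F) = -3 (R(K, F) = 17 - 20 = -3)
w = 0 (w = 0*(3 - 5*(-2)) = 0*(3 + 10) = 0*13 = 0)
w*R(C(-5, -6), -8) = 0*(-3) = 0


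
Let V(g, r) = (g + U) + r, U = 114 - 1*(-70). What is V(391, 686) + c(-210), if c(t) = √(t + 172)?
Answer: 1261 + I*√38 ≈ 1261.0 + 6.1644*I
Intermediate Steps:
U = 184 (U = 114 + 70 = 184)
V(g, r) = 184 + g + r (V(g, r) = (g + 184) + r = (184 + g) + r = 184 + g + r)
c(t) = √(172 + t)
V(391, 686) + c(-210) = (184 + 391 + 686) + √(172 - 210) = 1261 + √(-38) = 1261 + I*√38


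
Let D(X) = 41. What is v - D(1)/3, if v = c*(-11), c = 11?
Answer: -404/3 ≈ -134.67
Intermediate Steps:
v = -121 (v = 11*(-11) = -121)
v - D(1)/3 = -121 - 41/3 = -404/3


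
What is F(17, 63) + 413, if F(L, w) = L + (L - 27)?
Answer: 420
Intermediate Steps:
F(L, w) = -27 + 2*L (F(L, w) = L + (-27 + L) = -27 + 2*L)
F(17, 63) + 413 = (-27 + 2*17) + 413 = (-27 + 34) + 413 = 7 + 413 = 420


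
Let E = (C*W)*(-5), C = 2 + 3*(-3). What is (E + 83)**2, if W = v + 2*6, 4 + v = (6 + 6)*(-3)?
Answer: 804609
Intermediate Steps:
v = -40 (v = -4 + (6 + 6)*(-3) = -4 + 12*(-3) = -4 - 36 = -40)
C = -7 (C = 2 - 9 = -7)
W = -28 (W = -40 + 2*6 = -40 + 12 = -28)
E = -980 (E = -7*(-28)*(-5) = 196*(-5) = -980)
(E + 83)**2 = (-980 + 83)**2 = (-897)**2 = 804609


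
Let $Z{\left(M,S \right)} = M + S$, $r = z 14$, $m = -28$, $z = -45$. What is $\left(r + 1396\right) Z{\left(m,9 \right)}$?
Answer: $-14554$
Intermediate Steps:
$r = -630$ ($r = \left(-45\right) 14 = -630$)
$\left(r + 1396\right) Z{\left(m,9 \right)} = \left(-630 + 1396\right) \left(-28 + 9\right) = 766 \left(-19\right) = -14554$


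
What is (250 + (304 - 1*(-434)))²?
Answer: 976144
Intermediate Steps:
(250 + (304 - 1*(-434)))² = (250 + (304 + 434))² = (250 + 738)² = 988² = 976144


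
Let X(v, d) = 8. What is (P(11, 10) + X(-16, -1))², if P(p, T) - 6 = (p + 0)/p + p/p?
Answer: 256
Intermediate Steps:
P(p, T) = 8 (P(p, T) = 6 + ((p + 0)/p + p/p) = 6 + (p/p + 1) = 6 + (1 + 1) = 6 + 2 = 8)
(P(11, 10) + X(-16, -1))² = (8 + 8)² = 16² = 256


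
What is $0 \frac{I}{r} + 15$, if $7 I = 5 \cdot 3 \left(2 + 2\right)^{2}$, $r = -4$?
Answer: $15$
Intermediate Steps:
$I = \frac{240}{7}$ ($I = \frac{5 \cdot 3 \left(2 + 2\right)^{2}}{7} = \frac{15 \cdot 4^{2}}{7} = \frac{15 \cdot 16}{7} = \frac{1}{7} \cdot 240 = \frac{240}{7} \approx 34.286$)
$0 \frac{I}{r} + 15 = 0 \frac{240}{7 \left(-4\right)} + 15 = 0 \cdot \frac{240}{7} \left(- \frac{1}{4}\right) + 15 = 0 \left(- \frac{60}{7}\right) + 15 = 0 + 15 = 15$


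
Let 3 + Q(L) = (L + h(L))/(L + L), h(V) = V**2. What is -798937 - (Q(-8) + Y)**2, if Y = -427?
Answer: -3947437/4 ≈ -9.8686e+5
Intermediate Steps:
Q(L) = -3 + (L + L**2)/(2*L) (Q(L) = -3 + (L + L**2)/(L + L) = -3 + (L + L**2)/((2*L)) = -3 + (L + L**2)*(1/(2*L)) = -3 + (L + L**2)/(2*L))
-798937 - (Q(-8) + Y)**2 = -798937 - ((-5/2 + (1/2)*(-8)) - 427)**2 = -798937 - ((-5/2 - 4) - 427)**2 = -798937 - (-13/2 - 427)**2 = -798937 - (-867/2)**2 = -798937 - 1*751689/4 = -798937 - 751689/4 = -3947437/4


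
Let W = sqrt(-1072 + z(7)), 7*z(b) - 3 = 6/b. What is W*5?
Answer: 5*I*sqrt(52501)/7 ≈ 163.67*I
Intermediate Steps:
z(b) = 3/7 + 6/(7*b) (z(b) = 3/7 + (6/b)/7 = 3/7 + 6/(7*b))
W = I*sqrt(52501)/7 (W = sqrt(-1072 + (3/7)*(2 + 7)/7) = sqrt(-1072 + (3/7)*(1/7)*9) = sqrt(-1072 + 27/49) = sqrt(-52501/49) = I*sqrt(52501)/7 ≈ 32.733*I)
W*5 = (I*sqrt(52501)/7)*5 = 5*I*sqrt(52501)/7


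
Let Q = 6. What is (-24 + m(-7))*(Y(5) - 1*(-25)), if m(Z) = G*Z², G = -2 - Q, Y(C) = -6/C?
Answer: -49504/5 ≈ -9900.8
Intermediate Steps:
G = -8 (G = -2 - 1*6 = -2 - 6 = -8)
m(Z) = -8*Z²
(-24 + m(-7))*(Y(5) - 1*(-25)) = (-24 - 8*(-7)²)*(-6/5 - 1*(-25)) = (-24 - 8*49)*(-6*⅕ + 25) = (-24 - 392)*(-6/5 + 25) = -416*119/5 = -49504/5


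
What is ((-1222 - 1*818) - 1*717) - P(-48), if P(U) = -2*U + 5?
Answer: -2858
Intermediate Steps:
P(U) = 5 - 2*U
((-1222 - 1*818) - 1*717) - P(-48) = ((-1222 - 1*818) - 1*717) - (5 - 2*(-48)) = ((-1222 - 818) - 717) - (5 + 96) = (-2040 - 717) - 1*101 = -2757 - 101 = -2858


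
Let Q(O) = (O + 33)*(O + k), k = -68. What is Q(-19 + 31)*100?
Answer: -252000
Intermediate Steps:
Q(O) = (-68 + O)*(33 + O) (Q(O) = (O + 33)*(O - 68) = (33 + O)*(-68 + O) = (-68 + O)*(33 + O))
Q(-19 + 31)*100 = (-2244 + (-19 + 31)² - 35*(-19 + 31))*100 = (-2244 + 12² - 35*12)*100 = (-2244 + 144 - 420)*100 = -2520*100 = -252000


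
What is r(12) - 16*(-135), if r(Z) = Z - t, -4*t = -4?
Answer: 2171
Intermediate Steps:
t = 1 (t = -¼*(-4) = 1)
r(Z) = -1 + Z (r(Z) = Z - 1*1 = Z - 1 = -1 + Z)
r(12) - 16*(-135) = (-1 + 12) - 16*(-135) = 11 + 2160 = 2171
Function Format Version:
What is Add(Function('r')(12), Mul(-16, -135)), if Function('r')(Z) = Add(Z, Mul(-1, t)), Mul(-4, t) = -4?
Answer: 2171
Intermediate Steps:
t = 1 (t = Mul(Rational(-1, 4), -4) = 1)
Function('r')(Z) = Add(-1, Z) (Function('r')(Z) = Add(Z, Mul(-1, 1)) = Add(Z, -1) = Add(-1, Z))
Add(Function('r')(12), Mul(-16, -135)) = Add(Add(-1, 12), Mul(-16, -135)) = Add(11, 2160) = 2171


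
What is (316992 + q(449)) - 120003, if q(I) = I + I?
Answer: 197887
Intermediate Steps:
q(I) = 2*I
(316992 + q(449)) - 120003 = (316992 + 2*449) - 120003 = (316992 + 898) - 120003 = 317890 - 120003 = 197887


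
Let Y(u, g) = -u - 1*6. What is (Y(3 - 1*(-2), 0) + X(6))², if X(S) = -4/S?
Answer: 1225/9 ≈ 136.11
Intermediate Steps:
Y(u, g) = -6 - u (Y(u, g) = -u - 6 = -6 - u)
(Y(3 - 1*(-2), 0) + X(6))² = ((-6 - (3 - 1*(-2))) - 4/6)² = ((-6 - (3 + 2)) - 4*⅙)² = ((-6 - 1*5) - ⅔)² = ((-6 - 5) - ⅔)² = (-11 - ⅔)² = (-35/3)² = 1225/9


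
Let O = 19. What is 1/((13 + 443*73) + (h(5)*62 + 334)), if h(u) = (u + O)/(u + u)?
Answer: 5/164174 ≈ 3.0455e-5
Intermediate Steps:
h(u) = (19 + u)/(2*u) (h(u) = (u + 19)/(u + u) = (19 + u)/((2*u)) = (19 + u)*(1/(2*u)) = (19 + u)/(2*u))
1/((13 + 443*73) + (h(5)*62 + 334)) = 1/((13 + 443*73) + (((½)*(19 + 5)/5)*62 + 334)) = 1/((13 + 32339) + (((½)*(⅕)*24)*62 + 334)) = 1/(32352 + ((12/5)*62 + 334)) = 1/(32352 + (744/5 + 334)) = 1/(32352 + 2414/5) = 1/(164174/5) = 5/164174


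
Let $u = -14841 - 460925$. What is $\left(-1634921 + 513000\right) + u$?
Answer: $-1597687$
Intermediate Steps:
$u = -475766$
$\left(-1634921 + 513000\right) + u = \left(-1634921 + 513000\right) - 475766 = -1121921 - 475766 = -1597687$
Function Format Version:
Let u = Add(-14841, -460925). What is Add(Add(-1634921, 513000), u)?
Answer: -1597687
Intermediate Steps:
u = -475766
Add(Add(-1634921, 513000), u) = Add(Add(-1634921, 513000), -475766) = Add(-1121921, -475766) = -1597687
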